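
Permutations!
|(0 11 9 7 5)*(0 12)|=|(0 11 9 7 5 12)|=6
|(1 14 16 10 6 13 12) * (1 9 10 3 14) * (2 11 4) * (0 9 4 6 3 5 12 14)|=36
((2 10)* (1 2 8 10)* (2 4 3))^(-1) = (1 2 3 4)(8 10)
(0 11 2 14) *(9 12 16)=(0 11 2 14)(9 12 16)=[11, 1, 14, 3, 4, 5, 6, 7, 8, 12, 10, 2, 16, 13, 0, 15, 9]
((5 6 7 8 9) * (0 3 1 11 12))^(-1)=((0 3 1 11 12)(5 6 7 8 9))^(-1)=(0 12 11 1 3)(5 9 8 7 6)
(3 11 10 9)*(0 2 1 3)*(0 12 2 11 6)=(0 11 10 9 12 2 1 3 6)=[11, 3, 1, 6, 4, 5, 0, 7, 8, 12, 9, 10, 2]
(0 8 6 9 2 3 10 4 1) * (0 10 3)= (0 8 6 9 2)(1 10 4)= [8, 10, 0, 3, 1, 5, 9, 7, 6, 2, 4]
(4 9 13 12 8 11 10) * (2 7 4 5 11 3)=(2 7 4 9 13 12 8 3)(5 11 10)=[0, 1, 7, 2, 9, 11, 6, 4, 3, 13, 5, 10, 8, 12]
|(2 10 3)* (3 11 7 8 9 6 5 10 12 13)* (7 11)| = 12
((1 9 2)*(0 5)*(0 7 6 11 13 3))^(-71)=(0 3 13 11 6 7 5)(1 9 2)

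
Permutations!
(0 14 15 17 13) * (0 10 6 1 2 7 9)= (0 14 15 17 13 10 6 1 2 7 9)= [14, 2, 7, 3, 4, 5, 1, 9, 8, 0, 6, 11, 12, 10, 15, 17, 16, 13]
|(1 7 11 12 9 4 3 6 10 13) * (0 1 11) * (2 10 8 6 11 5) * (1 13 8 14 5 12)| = 18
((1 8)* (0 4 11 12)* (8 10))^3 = ((0 4 11 12)(1 10 8))^3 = (0 12 11 4)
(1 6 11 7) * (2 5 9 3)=(1 6 11 7)(2 5 9 3)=[0, 6, 5, 2, 4, 9, 11, 1, 8, 3, 10, 7]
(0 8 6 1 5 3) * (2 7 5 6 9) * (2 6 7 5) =(0 8 9 6 1 7 2 5 3) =[8, 7, 5, 0, 4, 3, 1, 2, 9, 6]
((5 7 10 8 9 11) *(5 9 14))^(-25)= (14)(9 11)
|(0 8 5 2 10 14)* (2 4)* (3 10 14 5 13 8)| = 14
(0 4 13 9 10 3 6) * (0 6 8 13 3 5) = (0 4 3 8 13 9 10 5) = [4, 1, 2, 8, 3, 0, 6, 7, 13, 10, 5, 11, 12, 9]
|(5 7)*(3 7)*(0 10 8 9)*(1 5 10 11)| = 9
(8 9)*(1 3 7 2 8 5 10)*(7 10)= (1 3 10)(2 8 9 5 7)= [0, 3, 8, 10, 4, 7, 6, 2, 9, 5, 1]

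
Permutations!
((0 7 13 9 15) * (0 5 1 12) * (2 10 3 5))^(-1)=(0 12 1 5 3 10 2 15 9 13 7)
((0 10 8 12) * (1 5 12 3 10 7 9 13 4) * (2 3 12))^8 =((0 7 9 13 4 1 5 2 3 10 8 12))^8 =(0 3 4)(1 7 10)(2 13 12)(5 9 8)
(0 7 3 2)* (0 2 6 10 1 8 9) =[7, 8, 2, 6, 4, 5, 10, 3, 9, 0, 1] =(0 7 3 6 10 1 8 9)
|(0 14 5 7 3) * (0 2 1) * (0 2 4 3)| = 4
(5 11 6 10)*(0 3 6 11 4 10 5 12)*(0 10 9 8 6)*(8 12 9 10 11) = [3, 1, 2, 0, 10, 4, 5, 7, 6, 12, 9, 8, 11] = (0 3)(4 10 9 12 11 8 6 5)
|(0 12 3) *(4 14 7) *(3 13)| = |(0 12 13 3)(4 14 7)| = 12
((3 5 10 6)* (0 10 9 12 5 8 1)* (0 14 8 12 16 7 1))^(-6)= ((0 10 6 3 12 5 9 16 7 1 14 8))^(-6)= (0 9)(1 3)(5 8)(6 7)(10 16)(12 14)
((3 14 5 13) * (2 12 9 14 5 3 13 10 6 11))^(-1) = ((2 12 9 14 3 5 10 6 11))^(-1) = (2 11 6 10 5 3 14 9 12)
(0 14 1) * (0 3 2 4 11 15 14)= (1 3 2 4 11 15 14)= [0, 3, 4, 2, 11, 5, 6, 7, 8, 9, 10, 15, 12, 13, 1, 14]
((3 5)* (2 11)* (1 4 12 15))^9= (1 4 12 15)(2 11)(3 5)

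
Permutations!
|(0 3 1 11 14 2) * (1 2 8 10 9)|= 6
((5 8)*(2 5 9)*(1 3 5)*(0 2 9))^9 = (9)(0 3)(1 8)(2 5)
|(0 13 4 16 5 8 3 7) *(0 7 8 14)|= 6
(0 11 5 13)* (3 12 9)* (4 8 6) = [11, 1, 2, 12, 8, 13, 4, 7, 6, 3, 10, 5, 9, 0] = (0 11 5 13)(3 12 9)(4 8 6)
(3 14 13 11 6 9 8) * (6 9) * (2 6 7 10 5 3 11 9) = (2 6 7 10 5 3 14 13 9 8 11) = [0, 1, 6, 14, 4, 3, 7, 10, 11, 8, 5, 2, 12, 9, 13]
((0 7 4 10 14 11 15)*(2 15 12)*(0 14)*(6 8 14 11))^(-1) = ((0 7 4 10)(2 15 11 12)(6 8 14))^(-1) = (0 10 4 7)(2 12 11 15)(6 14 8)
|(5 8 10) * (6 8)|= 4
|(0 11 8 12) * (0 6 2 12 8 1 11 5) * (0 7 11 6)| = 8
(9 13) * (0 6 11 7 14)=(0 6 11 7 14)(9 13)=[6, 1, 2, 3, 4, 5, 11, 14, 8, 13, 10, 7, 12, 9, 0]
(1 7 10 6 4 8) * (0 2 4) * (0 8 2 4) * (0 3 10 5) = (0 4 2 3 10 6 8 1 7 5) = [4, 7, 3, 10, 2, 0, 8, 5, 1, 9, 6]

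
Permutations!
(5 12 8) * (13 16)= (5 12 8)(13 16)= [0, 1, 2, 3, 4, 12, 6, 7, 5, 9, 10, 11, 8, 16, 14, 15, 13]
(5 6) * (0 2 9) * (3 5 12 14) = (0 2 9)(3 5 6 12 14) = [2, 1, 9, 5, 4, 6, 12, 7, 8, 0, 10, 11, 14, 13, 3]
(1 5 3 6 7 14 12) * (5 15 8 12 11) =[0, 15, 2, 6, 4, 3, 7, 14, 12, 9, 10, 5, 1, 13, 11, 8] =(1 15 8 12)(3 6 7 14 11 5)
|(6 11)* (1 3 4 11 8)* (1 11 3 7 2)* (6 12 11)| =6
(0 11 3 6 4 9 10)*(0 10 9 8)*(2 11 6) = (0 6 4 8)(2 11 3) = [6, 1, 11, 2, 8, 5, 4, 7, 0, 9, 10, 3]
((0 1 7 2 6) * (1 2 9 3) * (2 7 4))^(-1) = (0 6 2 4 1 3 9 7)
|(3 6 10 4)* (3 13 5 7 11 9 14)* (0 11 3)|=|(0 11 9 14)(3 6 10 4 13 5 7)|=28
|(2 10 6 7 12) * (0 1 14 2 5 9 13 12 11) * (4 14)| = 36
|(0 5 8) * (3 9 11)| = |(0 5 8)(3 9 11)| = 3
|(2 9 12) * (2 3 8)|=5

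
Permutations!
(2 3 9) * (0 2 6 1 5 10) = (0 2 3 9 6 1 5 10) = [2, 5, 3, 9, 4, 10, 1, 7, 8, 6, 0]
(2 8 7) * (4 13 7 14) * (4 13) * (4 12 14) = (2 8 4 12 14 13 7) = [0, 1, 8, 3, 12, 5, 6, 2, 4, 9, 10, 11, 14, 7, 13]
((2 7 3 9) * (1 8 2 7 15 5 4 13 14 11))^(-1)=((1 8 2 15 5 4 13 14 11)(3 9 7))^(-1)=(1 11 14 13 4 5 15 2 8)(3 7 9)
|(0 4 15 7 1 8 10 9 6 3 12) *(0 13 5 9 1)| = 12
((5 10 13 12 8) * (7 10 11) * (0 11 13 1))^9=((0 11 7 10 1)(5 13 12 8))^9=(0 1 10 7 11)(5 13 12 8)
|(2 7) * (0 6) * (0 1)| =|(0 6 1)(2 7)| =6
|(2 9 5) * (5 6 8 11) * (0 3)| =6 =|(0 3)(2 9 6 8 11 5)|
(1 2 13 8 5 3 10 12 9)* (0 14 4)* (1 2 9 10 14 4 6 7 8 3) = (0 4)(1 9 2 13 3 14 6 7 8 5)(10 12) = [4, 9, 13, 14, 0, 1, 7, 8, 5, 2, 12, 11, 10, 3, 6]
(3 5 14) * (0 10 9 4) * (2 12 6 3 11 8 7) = (0 10 9 4)(2 12 6 3 5 14 11 8 7) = [10, 1, 12, 5, 0, 14, 3, 2, 7, 4, 9, 8, 6, 13, 11]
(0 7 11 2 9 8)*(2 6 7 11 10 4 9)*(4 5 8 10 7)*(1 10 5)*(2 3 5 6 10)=[11, 2, 3, 5, 9, 8, 4, 7, 0, 6, 1, 10]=(0 11 10 1 2 3 5 8)(4 9 6)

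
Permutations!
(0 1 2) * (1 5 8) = [5, 2, 0, 3, 4, 8, 6, 7, 1] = (0 5 8 1 2)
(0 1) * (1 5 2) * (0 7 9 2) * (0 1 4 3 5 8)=(0 8)(1 7 9 2 4 3 5)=[8, 7, 4, 5, 3, 1, 6, 9, 0, 2]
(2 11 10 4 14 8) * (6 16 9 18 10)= (2 11 6 16 9 18 10 4 14 8)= [0, 1, 11, 3, 14, 5, 16, 7, 2, 18, 4, 6, 12, 13, 8, 15, 9, 17, 10]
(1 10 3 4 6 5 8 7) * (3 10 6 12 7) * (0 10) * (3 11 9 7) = (0 10)(1 6 5 8 11 9 7)(3 4 12) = [10, 6, 2, 4, 12, 8, 5, 1, 11, 7, 0, 9, 3]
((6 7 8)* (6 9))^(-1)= ((6 7 8 9))^(-1)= (6 9 8 7)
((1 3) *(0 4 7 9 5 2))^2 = ((0 4 7 9 5 2)(1 3))^2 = (0 7 5)(2 4 9)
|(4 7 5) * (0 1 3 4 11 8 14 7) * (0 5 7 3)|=6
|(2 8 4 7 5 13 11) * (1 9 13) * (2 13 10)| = 8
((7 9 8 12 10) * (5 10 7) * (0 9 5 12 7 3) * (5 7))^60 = ((0 9 8 5 10 12 3))^60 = (0 10 9 12 8 3 5)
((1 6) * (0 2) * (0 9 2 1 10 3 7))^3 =(0 10)(1 3)(2 9)(6 7)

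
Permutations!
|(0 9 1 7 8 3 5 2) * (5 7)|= |(0 9 1 5 2)(3 7 8)|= 15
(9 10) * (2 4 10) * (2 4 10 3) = (2 10 9 4 3) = [0, 1, 10, 2, 3, 5, 6, 7, 8, 4, 9]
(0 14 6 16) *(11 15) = (0 14 6 16)(11 15) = [14, 1, 2, 3, 4, 5, 16, 7, 8, 9, 10, 15, 12, 13, 6, 11, 0]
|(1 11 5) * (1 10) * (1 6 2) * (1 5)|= 4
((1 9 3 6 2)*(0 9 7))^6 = ((0 9 3 6 2 1 7))^6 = (0 7 1 2 6 3 9)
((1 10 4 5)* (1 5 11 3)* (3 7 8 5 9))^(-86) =(1 7 3 11 9 4 5 10 8)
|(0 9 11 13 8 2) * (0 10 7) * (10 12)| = |(0 9 11 13 8 2 12 10 7)| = 9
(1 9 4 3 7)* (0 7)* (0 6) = (0 7 1 9 4 3 6) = [7, 9, 2, 6, 3, 5, 0, 1, 8, 4]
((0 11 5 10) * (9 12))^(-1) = (0 10 5 11)(9 12)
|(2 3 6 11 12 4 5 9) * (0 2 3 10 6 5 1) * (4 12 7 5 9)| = 18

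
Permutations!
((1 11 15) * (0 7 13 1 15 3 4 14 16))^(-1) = (0 16 14 4 3 11 1 13 7)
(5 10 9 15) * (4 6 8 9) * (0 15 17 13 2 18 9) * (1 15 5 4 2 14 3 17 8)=(0 5 10 2 18 9 8)(1 15 4 6)(3 17 13 14)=[5, 15, 18, 17, 6, 10, 1, 7, 0, 8, 2, 11, 12, 14, 3, 4, 16, 13, 9]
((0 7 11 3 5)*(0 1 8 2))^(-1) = (0 2 8 1 5 3 11 7)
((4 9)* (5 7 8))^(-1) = (4 9)(5 8 7)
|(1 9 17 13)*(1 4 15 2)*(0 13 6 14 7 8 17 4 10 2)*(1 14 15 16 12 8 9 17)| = 15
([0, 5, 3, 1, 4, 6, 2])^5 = [0, 1, 2, 3, 4, 5, 6]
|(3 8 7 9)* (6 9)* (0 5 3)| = 7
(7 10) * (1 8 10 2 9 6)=(1 8 10 7 2 9 6)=[0, 8, 9, 3, 4, 5, 1, 2, 10, 6, 7]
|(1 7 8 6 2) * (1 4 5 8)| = 10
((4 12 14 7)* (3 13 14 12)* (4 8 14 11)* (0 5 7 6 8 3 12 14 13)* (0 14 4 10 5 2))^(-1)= (0 2)(3 7 5 10 11 13 8 6 14)(4 12)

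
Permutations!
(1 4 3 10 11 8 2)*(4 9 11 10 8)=(1 9 11 4 3 8 2)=[0, 9, 1, 8, 3, 5, 6, 7, 2, 11, 10, 4]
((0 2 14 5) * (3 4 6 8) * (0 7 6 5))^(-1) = (0 14 2)(3 8 6 7 5 4)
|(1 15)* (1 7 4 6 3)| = |(1 15 7 4 6 3)| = 6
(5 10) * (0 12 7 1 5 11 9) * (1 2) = (0 12 7 2 1 5 10 11 9) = [12, 5, 1, 3, 4, 10, 6, 2, 8, 0, 11, 9, 7]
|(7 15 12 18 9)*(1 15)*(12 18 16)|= 10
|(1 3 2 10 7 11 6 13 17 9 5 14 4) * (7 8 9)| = |(1 3 2 10 8 9 5 14 4)(6 13 17 7 11)| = 45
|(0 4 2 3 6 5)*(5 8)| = 7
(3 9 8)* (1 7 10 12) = [0, 7, 2, 9, 4, 5, 6, 10, 3, 8, 12, 11, 1] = (1 7 10 12)(3 9 8)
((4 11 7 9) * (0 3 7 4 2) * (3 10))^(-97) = (0 2 9 7 3 10)(4 11)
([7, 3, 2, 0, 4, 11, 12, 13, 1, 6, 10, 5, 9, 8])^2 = [13, 0, 2, 7, 4, 5, 9, 8, 3, 12, 10, 11, 6, 1]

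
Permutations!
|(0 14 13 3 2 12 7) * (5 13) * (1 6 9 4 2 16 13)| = 30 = |(0 14 5 1 6 9 4 2 12 7)(3 16 13)|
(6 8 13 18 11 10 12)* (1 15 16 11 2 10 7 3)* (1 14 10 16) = (1 15)(2 16 11 7 3 14 10 12 6 8 13 18) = [0, 15, 16, 14, 4, 5, 8, 3, 13, 9, 12, 7, 6, 18, 10, 1, 11, 17, 2]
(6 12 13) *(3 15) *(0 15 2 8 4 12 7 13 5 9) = [15, 1, 8, 2, 12, 9, 7, 13, 4, 0, 10, 11, 5, 6, 14, 3] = (0 15 3 2 8 4 12 5 9)(6 7 13)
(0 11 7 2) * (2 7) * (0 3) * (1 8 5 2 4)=(0 11 4 1 8 5 2 3)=[11, 8, 3, 0, 1, 2, 6, 7, 5, 9, 10, 4]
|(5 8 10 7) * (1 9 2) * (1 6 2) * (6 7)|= |(1 9)(2 7 5 8 10 6)|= 6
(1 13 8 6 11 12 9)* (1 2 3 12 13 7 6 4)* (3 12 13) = (1 7 6 11 3 13 8 4)(2 12 9) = [0, 7, 12, 13, 1, 5, 11, 6, 4, 2, 10, 3, 9, 8]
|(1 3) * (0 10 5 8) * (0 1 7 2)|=8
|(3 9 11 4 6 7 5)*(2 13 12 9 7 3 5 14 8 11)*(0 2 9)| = |(0 2 13 12)(3 7 14 8 11 4 6)| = 28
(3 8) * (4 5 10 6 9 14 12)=(3 8)(4 5 10 6 9 14 12)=[0, 1, 2, 8, 5, 10, 9, 7, 3, 14, 6, 11, 4, 13, 12]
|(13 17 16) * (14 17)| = 4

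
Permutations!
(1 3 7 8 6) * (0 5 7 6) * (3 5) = (0 3 6 1 5 7 8) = [3, 5, 2, 6, 4, 7, 1, 8, 0]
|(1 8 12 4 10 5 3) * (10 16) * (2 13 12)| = 10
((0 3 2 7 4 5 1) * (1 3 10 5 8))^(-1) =(0 1 8 4 7 2 3 5 10)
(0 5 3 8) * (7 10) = (0 5 3 8)(7 10) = [5, 1, 2, 8, 4, 3, 6, 10, 0, 9, 7]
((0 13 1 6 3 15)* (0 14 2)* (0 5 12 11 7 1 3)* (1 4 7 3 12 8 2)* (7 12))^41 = (0 14 11 7 6 15 12 13 1 3 4)(2 8 5)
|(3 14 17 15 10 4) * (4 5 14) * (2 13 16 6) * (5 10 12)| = 20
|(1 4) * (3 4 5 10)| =5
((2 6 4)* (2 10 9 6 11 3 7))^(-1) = (2 7 3 11)(4 6 9 10)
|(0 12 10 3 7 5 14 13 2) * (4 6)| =18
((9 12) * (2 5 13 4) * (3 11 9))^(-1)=(2 4 13 5)(3 12 9 11)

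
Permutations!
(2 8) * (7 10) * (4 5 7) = (2 8)(4 5 7 10) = [0, 1, 8, 3, 5, 7, 6, 10, 2, 9, 4]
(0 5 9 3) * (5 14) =(0 14 5 9 3) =[14, 1, 2, 0, 4, 9, 6, 7, 8, 3, 10, 11, 12, 13, 5]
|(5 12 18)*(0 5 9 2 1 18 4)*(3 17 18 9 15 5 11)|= |(0 11 3 17 18 15 5 12 4)(1 9 2)|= 9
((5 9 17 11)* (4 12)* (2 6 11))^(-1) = (2 17 9 5 11 6)(4 12)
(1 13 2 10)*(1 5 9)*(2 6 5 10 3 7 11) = (1 13 6 5 9)(2 3 7 11) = [0, 13, 3, 7, 4, 9, 5, 11, 8, 1, 10, 2, 12, 6]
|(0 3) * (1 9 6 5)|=|(0 3)(1 9 6 5)|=4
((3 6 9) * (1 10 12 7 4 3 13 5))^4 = (1 4 13 12 6)(3 5 7 9 10)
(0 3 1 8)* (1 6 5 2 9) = (0 3 6 5 2 9 1 8) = [3, 8, 9, 6, 4, 2, 5, 7, 0, 1]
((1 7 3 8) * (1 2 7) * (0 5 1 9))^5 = ((0 5 1 9)(2 7 3 8))^5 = (0 5 1 9)(2 7 3 8)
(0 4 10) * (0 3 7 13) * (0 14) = (0 4 10 3 7 13 14) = [4, 1, 2, 7, 10, 5, 6, 13, 8, 9, 3, 11, 12, 14, 0]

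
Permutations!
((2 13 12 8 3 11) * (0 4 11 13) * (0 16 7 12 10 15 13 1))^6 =(0 12 11 3 16)(1 7 4 8 2)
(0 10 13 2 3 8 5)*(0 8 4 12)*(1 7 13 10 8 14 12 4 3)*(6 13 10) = (0 8 5 14 12)(1 7 10 6 13 2) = [8, 7, 1, 3, 4, 14, 13, 10, 5, 9, 6, 11, 0, 2, 12]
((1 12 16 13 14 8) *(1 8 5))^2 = (1 16 14)(5 12 13)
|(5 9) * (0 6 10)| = 6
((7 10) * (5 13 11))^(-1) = (5 11 13)(7 10)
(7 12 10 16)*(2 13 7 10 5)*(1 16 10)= (1 16)(2 13 7 12 5)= [0, 16, 13, 3, 4, 2, 6, 12, 8, 9, 10, 11, 5, 7, 14, 15, 1]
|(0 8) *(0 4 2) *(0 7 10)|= 6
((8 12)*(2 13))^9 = ((2 13)(8 12))^9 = (2 13)(8 12)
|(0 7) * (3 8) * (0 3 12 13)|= |(0 7 3 8 12 13)|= 6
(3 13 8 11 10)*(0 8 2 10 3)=(0 8 11 3 13 2 10)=[8, 1, 10, 13, 4, 5, 6, 7, 11, 9, 0, 3, 12, 2]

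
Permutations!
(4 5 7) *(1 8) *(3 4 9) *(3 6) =(1 8)(3 4 5 7 9 6) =[0, 8, 2, 4, 5, 7, 3, 9, 1, 6]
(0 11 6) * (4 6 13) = [11, 1, 2, 3, 6, 5, 0, 7, 8, 9, 10, 13, 12, 4] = (0 11 13 4 6)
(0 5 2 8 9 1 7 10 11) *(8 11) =[5, 7, 11, 3, 4, 2, 6, 10, 9, 1, 8, 0] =(0 5 2 11)(1 7 10 8 9)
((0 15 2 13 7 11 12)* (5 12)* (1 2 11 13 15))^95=((0 1 2 15 11 5 12)(7 13))^95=(0 11 1 5 2 12 15)(7 13)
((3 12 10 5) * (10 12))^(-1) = (12)(3 5 10)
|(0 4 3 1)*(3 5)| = |(0 4 5 3 1)| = 5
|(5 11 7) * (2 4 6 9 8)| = 15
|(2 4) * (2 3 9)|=|(2 4 3 9)|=4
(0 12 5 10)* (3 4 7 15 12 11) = (0 11 3 4 7 15 12 5 10) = [11, 1, 2, 4, 7, 10, 6, 15, 8, 9, 0, 3, 5, 13, 14, 12]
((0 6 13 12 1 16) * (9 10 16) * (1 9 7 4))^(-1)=(0 16 10 9 12 13 6)(1 4 7)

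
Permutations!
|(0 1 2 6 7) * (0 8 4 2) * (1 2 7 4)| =7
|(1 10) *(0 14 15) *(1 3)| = |(0 14 15)(1 10 3)| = 3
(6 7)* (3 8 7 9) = [0, 1, 2, 8, 4, 5, 9, 6, 7, 3] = (3 8 7 6 9)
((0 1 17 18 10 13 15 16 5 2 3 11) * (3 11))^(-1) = ((0 1 17 18 10 13 15 16 5 2 11))^(-1) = (0 11 2 5 16 15 13 10 18 17 1)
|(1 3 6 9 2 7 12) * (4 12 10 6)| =20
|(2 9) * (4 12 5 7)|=4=|(2 9)(4 12 5 7)|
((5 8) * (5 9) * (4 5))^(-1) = (4 9 8 5)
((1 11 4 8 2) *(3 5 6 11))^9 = ((1 3 5 6 11 4 8 2))^9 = (1 3 5 6 11 4 8 2)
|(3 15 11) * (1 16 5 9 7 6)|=|(1 16 5 9 7 6)(3 15 11)|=6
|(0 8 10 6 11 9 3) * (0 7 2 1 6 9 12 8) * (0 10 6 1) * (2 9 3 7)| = 4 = |(0 10 3 2)(6 11 12 8)(7 9)|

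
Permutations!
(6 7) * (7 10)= (6 10 7)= [0, 1, 2, 3, 4, 5, 10, 6, 8, 9, 7]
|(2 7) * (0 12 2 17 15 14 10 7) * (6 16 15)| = |(0 12 2)(6 16 15 14 10 7 17)| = 21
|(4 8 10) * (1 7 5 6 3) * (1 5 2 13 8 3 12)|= 11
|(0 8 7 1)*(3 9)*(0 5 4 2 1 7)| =4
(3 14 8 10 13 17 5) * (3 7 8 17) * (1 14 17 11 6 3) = (1 14 11 6 3 17 5 7 8 10 13) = [0, 14, 2, 17, 4, 7, 3, 8, 10, 9, 13, 6, 12, 1, 11, 15, 16, 5]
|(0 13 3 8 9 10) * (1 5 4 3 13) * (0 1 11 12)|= |(13)(0 11 12)(1 5 4 3 8 9 10)|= 21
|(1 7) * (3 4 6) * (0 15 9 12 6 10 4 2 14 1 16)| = 22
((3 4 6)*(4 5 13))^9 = (3 6 4 13 5)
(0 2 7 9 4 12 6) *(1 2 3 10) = (0 3 10 1 2 7 9 4 12 6) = [3, 2, 7, 10, 12, 5, 0, 9, 8, 4, 1, 11, 6]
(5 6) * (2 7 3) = (2 7 3)(5 6) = [0, 1, 7, 2, 4, 6, 5, 3]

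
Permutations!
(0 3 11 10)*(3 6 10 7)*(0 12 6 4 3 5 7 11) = [4, 1, 2, 0, 3, 7, 10, 5, 8, 9, 12, 11, 6] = (0 4 3)(5 7)(6 10 12)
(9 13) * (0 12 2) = (0 12 2)(9 13) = [12, 1, 0, 3, 4, 5, 6, 7, 8, 13, 10, 11, 2, 9]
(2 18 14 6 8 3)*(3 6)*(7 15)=(2 18 14 3)(6 8)(7 15)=[0, 1, 18, 2, 4, 5, 8, 15, 6, 9, 10, 11, 12, 13, 3, 7, 16, 17, 14]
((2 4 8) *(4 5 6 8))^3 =(2 8 6 5) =((2 5 6 8))^3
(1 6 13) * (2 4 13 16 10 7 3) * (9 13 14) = (1 6 16 10 7 3 2 4 14 9 13) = [0, 6, 4, 2, 14, 5, 16, 3, 8, 13, 7, 11, 12, 1, 9, 15, 10]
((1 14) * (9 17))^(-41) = ((1 14)(9 17))^(-41) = (1 14)(9 17)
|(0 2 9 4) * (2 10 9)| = |(0 10 9 4)| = 4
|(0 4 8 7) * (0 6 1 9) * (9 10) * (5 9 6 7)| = |(0 4 8 5 9)(1 10 6)| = 15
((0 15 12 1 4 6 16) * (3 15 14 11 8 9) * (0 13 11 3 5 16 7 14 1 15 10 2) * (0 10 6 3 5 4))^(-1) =((0 1)(2 10)(3 6 7 14 5 16 13 11 8 9 4)(12 15))^(-1) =(0 1)(2 10)(3 4 9 8 11 13 16 5 14 7 6)(12 15)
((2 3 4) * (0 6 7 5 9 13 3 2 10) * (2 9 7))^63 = ((0 6 2 9 13 3 4 10)(5 7))^63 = (0 10 4 3 13 9 2 6)(5 7)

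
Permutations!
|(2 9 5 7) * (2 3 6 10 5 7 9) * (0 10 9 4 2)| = |(0 10 5 4 2)(3 6 9 7)| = 20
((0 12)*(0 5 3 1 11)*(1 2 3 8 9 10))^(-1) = (0 11 1 10 9 8 5 12)(2 3)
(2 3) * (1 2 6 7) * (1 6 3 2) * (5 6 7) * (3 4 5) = (7)(3 4 5 6) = [0, 1, 2, 4, 5, 6, 3, 7]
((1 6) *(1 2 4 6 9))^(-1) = (1 9)(2 6 4)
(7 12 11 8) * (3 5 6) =(3 5 6)(7 12 11 8) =[0, 1, 2, 5, 4, 6, 3, 12, 7, 9, 10, 8, 11]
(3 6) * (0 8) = [8, 1, 2, 6, 4, 5, 3, 7, 0] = (0 8)(3 6)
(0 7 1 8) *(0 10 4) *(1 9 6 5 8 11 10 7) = [1, 11, 2, 3, 0, 8, 5, 9, 7, 6, 4, 10] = (0 1 11 10 4)(5 8 7 9 6)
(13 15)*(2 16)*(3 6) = (2 16)(3 6)(13 15) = [0, 1, 16, 6, 4, 5, 3, 7, 8, 9, 10, 11, 12, 15, 14, 13, 2]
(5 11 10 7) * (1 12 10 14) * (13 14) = (1 12 10 7 5 11 13 14) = [0, 12, 2, 3, 4, 11, 6, 5, 8, 9, 7, 13, 10, 14, 1]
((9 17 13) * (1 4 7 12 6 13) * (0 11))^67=(0 11)(1 12 9 4 6 17 7 13)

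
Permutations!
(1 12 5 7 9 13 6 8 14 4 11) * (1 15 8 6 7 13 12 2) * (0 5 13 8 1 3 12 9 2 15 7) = (0 5 8 14 4 11 7 2 3 12 13)(1 15) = [5, 15, 3, 12, 11, 8, 6, 2, 14, 9, 10, 7, 13, 0, 4, 1]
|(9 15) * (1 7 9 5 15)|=|(1 7 9)(5 15)|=6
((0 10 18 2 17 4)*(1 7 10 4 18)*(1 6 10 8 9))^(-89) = (0 4)(1 9 8 7)(2 17 18)(6 10)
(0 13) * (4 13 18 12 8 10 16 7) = (0 18 12 8 10 16 7 4 13) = [18, 1, 2, 3, 13, 5, 6, 4, 10, 9, 16, 11, 8, 0, 14, 15, 7, 17, 12]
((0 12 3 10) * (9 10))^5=(12)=((0 12 3 9 10))^5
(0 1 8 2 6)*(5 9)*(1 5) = (0 5 9 1 8 2 6) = [5, 8, 6, 3, 4, 9, 0, 7, 2, 1]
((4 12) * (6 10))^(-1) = (4 12)(6 10)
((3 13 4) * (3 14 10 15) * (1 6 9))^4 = (1 6 9)(3 10 4)(13 15 14)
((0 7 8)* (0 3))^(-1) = (0 3 8 7)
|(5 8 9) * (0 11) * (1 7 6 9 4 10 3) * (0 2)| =|(0 11 2)(1 7 6 9 5 8 4 10 3)| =9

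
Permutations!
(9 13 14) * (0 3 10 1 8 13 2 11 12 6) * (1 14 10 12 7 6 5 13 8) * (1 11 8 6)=(0 3 12 5 13 10 14 9 2 8 6)(1 11 7)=[3, 11, 8, 12, 4, 13, 0, 1, 6, 2, 14, 7, 5, 10, 9]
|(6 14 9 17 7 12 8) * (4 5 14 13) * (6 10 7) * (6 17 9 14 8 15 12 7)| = |(17)(4 5 8 10 6 13)(12 15)| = 6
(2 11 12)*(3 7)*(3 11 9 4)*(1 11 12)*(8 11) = [0, 8, 9, 7, 3, 5, 6, 12, 11, 4, 10, 1, 2] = (1 8 11)(2 9 4 3 7 12)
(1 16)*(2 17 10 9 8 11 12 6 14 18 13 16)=[0, 2, 17, 3, 4, 5, 14, 7, 11, 8, 9, 12, 6, 16, 18, 15, 1, 10, 13]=(1 2 17 10 9 8 11 12 6 14 18 13 16)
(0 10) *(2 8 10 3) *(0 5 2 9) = (0 3 9)(2 8 10 5) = [3, 1, 8, 9, 4, 2, 6, 7, 10, 0, 5]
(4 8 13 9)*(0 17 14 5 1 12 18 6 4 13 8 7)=[17, 12, 2, 3, 7, 1, 4, 0, 8, 13, 10, 11, 18, 9, 5, 15, 16, 14, 6]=(0 17 14 5 1 12 18 6 4 7)(9 13)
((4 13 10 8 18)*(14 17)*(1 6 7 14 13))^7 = ((1 6 7 14 17 13 10 8 18 4))^7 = (1 8 17 6 18 13 7 4 10 14)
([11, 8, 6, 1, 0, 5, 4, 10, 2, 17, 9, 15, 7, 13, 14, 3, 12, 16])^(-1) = [4, 3, 8, 15, 6, 5, 2, 12, 1, 10, 7, 0, 16, 13, 14, 11, 17, 9]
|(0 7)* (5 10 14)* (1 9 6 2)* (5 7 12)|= 12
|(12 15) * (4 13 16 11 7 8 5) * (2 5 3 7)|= 6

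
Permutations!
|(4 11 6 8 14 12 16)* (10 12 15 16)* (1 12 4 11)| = 12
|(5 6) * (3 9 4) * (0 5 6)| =6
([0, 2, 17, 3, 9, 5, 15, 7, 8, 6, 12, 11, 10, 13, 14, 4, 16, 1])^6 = [0, 1, 2, 3, 6, 5, 4, 7, 8, 15, 10, 11, 12, 13, 14, 9, 16, 17]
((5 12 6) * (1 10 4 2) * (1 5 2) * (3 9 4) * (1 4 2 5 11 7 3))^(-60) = (12)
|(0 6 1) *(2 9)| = 6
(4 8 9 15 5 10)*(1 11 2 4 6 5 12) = [0, 11, 4, 3, 8, 10, 5, 7, 9, 15, 6, 2, 1, 13, 14, 12] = (1 11 2 4 8 9 15 12)(5 10 6)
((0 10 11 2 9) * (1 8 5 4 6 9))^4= (0 1 6 11 5)(2 4 10 8 9)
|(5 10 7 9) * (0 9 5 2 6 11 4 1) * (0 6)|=12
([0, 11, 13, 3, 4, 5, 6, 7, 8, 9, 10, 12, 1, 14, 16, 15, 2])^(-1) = (1 12 11)(2 16 14 13)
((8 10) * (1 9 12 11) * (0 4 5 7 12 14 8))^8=(0 14 11 5 10 9 12 4 8 1 7)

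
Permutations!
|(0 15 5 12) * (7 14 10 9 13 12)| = |(0 15 5 7 14 10 9 13 12)| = 9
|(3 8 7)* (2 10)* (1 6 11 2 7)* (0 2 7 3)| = 9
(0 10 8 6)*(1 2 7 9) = (0 10 8 6)(1 2 7 9) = [10, 2, 7, 3, 4, 5, 0, 9, 6, 1, 8]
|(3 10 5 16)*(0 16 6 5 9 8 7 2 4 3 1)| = 42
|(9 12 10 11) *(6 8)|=4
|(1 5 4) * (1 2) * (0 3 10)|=12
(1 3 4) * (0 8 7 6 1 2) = [8, 3, 0, 4, 2, 5, 1, 6, 7] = (0 8 7 6 1 3 4 2)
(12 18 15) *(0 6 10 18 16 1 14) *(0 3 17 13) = [6, 14, 2, 17, 4, 5, 10, 7, 8, 9, 18, 11, 16, 0, 3, 12, 1, 13, 15] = (0 6 10 18 15 12 16 1 14 3 17 13)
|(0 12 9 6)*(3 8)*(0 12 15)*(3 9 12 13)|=10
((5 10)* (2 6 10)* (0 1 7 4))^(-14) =((0 1 7 4)(2 6 10 5))^(-14) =(0 7)(1 4)(2 10)(5 6)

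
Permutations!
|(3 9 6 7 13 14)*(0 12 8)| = 6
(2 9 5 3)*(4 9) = [0, 1, 4, 2, 9, 3, 6, 7, 8, 5] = (2 4 9 5 3)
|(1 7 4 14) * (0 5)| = 4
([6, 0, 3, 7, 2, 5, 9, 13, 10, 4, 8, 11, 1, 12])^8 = (0 12 7 2 9)(1 13 3 4 6)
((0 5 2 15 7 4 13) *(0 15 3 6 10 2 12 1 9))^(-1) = (0 9 1 12 5)(2 10 6 3)(4 7 15 13)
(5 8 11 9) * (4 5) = (4 5 8 11 9) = [0, 1, 2, 3, 5, 8, 6, 7, 11, 4, 10, 9]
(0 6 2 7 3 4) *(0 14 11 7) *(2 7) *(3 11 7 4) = [6, 1, 0, 3, 14, 5, 4, 11, 8, 9, 10, 2, 12, 13, 7] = (0 6 4 14 7 11 2)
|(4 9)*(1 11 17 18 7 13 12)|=14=|(1 11 17 18 7 13 12)(4 9)|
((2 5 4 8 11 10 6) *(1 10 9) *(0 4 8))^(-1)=(0 4)(1 9 11 8 5 2 6 10)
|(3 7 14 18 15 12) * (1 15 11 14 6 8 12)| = 30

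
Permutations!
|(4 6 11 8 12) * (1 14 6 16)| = 8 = |(1 14 6 11 8 12 4 16)|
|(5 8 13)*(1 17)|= 6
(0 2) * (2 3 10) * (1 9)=[3, 9, 0, 10, 4, 5, 6, 7, 8, 1, 2]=(0 3 10 2)(1 9)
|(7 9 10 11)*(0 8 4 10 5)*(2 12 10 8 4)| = |(0 4 8 2 12 10 11 7 9 5)| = 10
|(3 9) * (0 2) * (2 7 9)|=|(0 7 9 3 2)|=5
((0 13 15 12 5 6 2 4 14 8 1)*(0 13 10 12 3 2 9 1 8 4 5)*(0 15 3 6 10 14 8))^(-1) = (0 8 4 14)(1 9 6 15 12 10 5 2 3 13)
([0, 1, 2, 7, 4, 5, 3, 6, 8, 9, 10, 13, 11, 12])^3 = (13)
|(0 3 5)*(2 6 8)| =|(0 3 5)(2 6 8)| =3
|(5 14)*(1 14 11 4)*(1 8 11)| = 3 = |(1 14 5)(4 8 11)|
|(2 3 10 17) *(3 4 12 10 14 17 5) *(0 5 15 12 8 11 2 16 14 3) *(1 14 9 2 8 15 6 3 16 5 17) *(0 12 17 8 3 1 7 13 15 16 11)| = 20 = |(0 8)(1 14 7 13 15 17 5 12 10 6)(2 4 16 9)(3 11)|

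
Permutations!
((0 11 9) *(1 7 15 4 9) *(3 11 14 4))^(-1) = (0 9 4 14)(1 11 3 15 7)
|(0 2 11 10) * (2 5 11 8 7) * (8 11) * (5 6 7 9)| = 6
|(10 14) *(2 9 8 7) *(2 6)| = 10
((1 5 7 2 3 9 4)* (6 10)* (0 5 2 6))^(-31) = (0 10 6 7 5)(1 4 9 3 2)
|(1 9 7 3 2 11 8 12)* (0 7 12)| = |(0 7 3 2 11 8)(1 9 12)| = 6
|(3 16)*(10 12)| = 2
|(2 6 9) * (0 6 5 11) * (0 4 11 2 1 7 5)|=|(0 6 9 1 7 5 2)(4 11)|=14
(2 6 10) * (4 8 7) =(2 6 10)(4 8 7) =[0, 1, 6, 3, 8, 5, 10, 4, 7, 9, 2]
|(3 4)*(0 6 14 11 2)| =10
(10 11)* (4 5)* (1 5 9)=(1 5 4 9)(10 11)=[0, 5, 2, 3, 9, 4, 6, 7, 8, 1, 11, 10]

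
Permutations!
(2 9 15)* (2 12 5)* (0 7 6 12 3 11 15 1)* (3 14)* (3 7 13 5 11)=[13, 0, 9, 3, 4, 2, 12, 6, 8, 1, 10, 15, 11, 5, 7, 14]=(0 13 5 2 9 1)(6 12 11 15 14 7)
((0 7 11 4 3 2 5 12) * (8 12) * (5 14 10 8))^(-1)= (0 12 8 10 14 2 3 4 11 7)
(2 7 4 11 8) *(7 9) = (2 9 7 4 11 8) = [0, 1, 9, 3, 11, 5, 6, 4, 2, 7, 10, 8]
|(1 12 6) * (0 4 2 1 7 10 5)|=|(0 4 2 1 12 6 7 10 5)|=9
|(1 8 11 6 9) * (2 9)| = 6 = |(1 8 11 6 2 9)|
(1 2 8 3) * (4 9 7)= (1 2 8 3)(4 9 7)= [0, 2, 8, 1, 9, 5, 6, 4, 3, 7]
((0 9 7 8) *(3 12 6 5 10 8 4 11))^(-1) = ((0 9 7 4 11 3 12 6 5 10 8))^(-1) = (0 8 10 5 6 12 3 11 4 7 9)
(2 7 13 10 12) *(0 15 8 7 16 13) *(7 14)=(0 15 8 14 7)(2 16 13 10 12)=[15, 1, 16, 3, 4, 5, 6, 0, 14, 9, 12, 11, 2, 10, 7, 8, 13]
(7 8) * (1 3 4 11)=(1 3 4 11)(7 8)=[0, 3, 2, 4, 11, 5, 6, 8, 7, 9, 10, 1]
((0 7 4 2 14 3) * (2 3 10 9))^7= ((0 7 4 3)(2 14 10 9))^7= (0 3 4 7)(2 9 10 14)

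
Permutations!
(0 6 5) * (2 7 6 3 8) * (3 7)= (0 7 6 5)(2 3 8)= [7, 1, 3, 8, 4, 0, 5, 6, 2]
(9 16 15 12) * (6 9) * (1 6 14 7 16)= [0, 6, 2, 3, 4, 5, 9, 16, 8, 1, 10, 11, 14, 13, 7, 12, 15]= (1 6 9)(7 16 15 12 14)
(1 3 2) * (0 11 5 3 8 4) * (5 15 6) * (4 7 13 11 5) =(0 5 3 2 1 8 7 13 11 15 6 4) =[5, 8, 1, 2, 0, 3, 4, 13, 7, 9, 10, 15, 12, 11, 14, 6]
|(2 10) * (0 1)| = |(0 1)(2 10)| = 2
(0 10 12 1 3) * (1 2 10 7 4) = (0 7 4 1 3)(2 10 12) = [7, 3, 10, 0, 1, 5, 6, 4, 8, 9, 12, 11, 2]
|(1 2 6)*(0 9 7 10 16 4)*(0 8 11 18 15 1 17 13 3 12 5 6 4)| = |(0 9 7 10 16)(1 2 4 8 11 18 15)(3 12 5 6 17 13)| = 210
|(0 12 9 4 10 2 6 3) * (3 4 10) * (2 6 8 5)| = 21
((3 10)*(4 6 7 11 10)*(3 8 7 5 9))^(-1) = ((3 4 6 5 9)(7 11 10 8))^(-1) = (3 9 5 6 4)(7 8 10 11)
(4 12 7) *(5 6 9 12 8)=(4 8 5 6 9 12 7)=[0, 1, 2, 3, 8, 6, 9, 4, 5, 12, 10, 11, 7]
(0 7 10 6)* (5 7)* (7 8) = [5, 1, 2, 3, 4, 8, 0, 10, 7, 9, 6] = (0 5 8 7 10 6)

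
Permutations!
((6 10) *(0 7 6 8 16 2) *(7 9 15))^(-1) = ((0 9 15 7 6 10 8 16 2))^(-1) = (0 2 16 8 10 6 7 15 9)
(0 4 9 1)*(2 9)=(0 4 2 9 1)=[4, 0, 9, 3, 2, 5, 6, 7, 8, 1]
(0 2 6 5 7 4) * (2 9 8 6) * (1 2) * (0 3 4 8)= (0 9)(1 2)(3 4)(5 7 8 6)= [9, 2, 1, 4, 3, 7, 5, 8, 6, 0]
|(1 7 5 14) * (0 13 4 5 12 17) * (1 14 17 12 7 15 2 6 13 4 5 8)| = 10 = |(0 4 8 1 15 2 6 13 5 17)|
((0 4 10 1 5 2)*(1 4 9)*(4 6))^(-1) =(0 2 5 1 9)(4 6 10)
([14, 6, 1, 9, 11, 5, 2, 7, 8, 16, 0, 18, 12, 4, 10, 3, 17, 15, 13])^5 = (0 10 14)(1 2 6)(4 11 18 13)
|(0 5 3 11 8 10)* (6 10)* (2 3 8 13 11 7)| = 30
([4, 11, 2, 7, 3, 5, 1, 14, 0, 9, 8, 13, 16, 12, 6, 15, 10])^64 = [8, 6, 2, 4, 0, 5, 14, 3, 10, 9, 16, 1, 13, 11, 7, 15, 12]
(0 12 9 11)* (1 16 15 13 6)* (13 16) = (0 12 9 11)(1 13 6)(15 16) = [12, 13, 2, 3, 4, 5, 1, 7, 8, 11, 10, 0, 9, 6, 14, 16, 15]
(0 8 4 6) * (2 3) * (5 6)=(0 8 4 5 6)(2 3)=[8, 1, 3, 2, 5, 6, 0, 7, 4]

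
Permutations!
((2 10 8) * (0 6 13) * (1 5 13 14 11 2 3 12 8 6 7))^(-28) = (0 1 13 7 5)(2 6 11 10 14)(3 8 12)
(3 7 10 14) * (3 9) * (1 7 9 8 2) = (1 7 10 14 8 2)(3 9) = [0, 7, 1, 9, 4, 5, 6, 10, 2, 3, 14, 11, 12, 13, 8]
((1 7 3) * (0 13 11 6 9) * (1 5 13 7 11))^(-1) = ((0 7 3 5 13 1 11 6 9))^(-1) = (0 9 6 11 1 13 5 3 7)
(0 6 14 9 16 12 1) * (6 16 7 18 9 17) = (0 16 12 1)(6 14 17)(7 18 9) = [16, 0, 2, 3, 4, 5, 14, 18, 8, 7, 10, 11, 1, 13, 17, 15, 12, 6, 9]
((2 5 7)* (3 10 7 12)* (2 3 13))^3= (2 13 12 5)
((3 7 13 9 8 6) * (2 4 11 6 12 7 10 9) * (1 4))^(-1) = ((1 4 11 6 3 10 9 8 12 7 13 2))^(-1) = (1 2 13 7 12 8 9 10 3 6 11 4)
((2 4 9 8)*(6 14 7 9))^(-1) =((2 4 6 14 7 9 8))^(-1) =(2 8 9 7 14 6 4)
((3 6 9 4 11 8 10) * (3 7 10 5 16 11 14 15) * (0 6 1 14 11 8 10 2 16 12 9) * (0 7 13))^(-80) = ((0 6 7 2 16 8 5 12 9 4 11 10 13)(1 14 15 3))^(-80) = (0 10 4 12 8 2 6 13 11 9 5 16 7)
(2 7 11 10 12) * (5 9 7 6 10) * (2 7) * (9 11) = [0, 1, 6, 3, 4, 11, 10, 9, 8, 2, 12, 5, 7] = (2 6 10 12 7 9)(5 11)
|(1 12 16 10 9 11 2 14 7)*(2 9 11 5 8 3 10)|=6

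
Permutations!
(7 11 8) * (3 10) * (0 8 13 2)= (0 8 7 11 13 2)(3 10)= [8, 1, 0, 10, 4, 5, 6, 11, 7, 9, 3, 13, 12, 2]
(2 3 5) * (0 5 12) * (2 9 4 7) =[5, 1, 3, 12, 7, 9, 6, 2, 8, 4, 10, 11, 0] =(0 5 9 4 7 2 3 12)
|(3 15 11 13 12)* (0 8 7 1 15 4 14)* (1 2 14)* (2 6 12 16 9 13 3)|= |(0 8 7 6 12 2 14)(1 15 11 3 4)(9 13 16)|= 105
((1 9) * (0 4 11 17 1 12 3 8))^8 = ((0 4 11 17 1 9 12 3 8))^8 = (0 8 3 12 9 1 17 11 4)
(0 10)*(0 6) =[10, 1, 2, 3, 4, 5, 0, 7, 8, 9, 6] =(0 10 6)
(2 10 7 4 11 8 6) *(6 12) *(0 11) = [11, 1, 10, 3, 0, 5, 2, 4, 12, 9, 7, 8, 6] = (0 11 8 12 6 2 10 7 4)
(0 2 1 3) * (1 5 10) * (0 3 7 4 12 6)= (0 2 5 10 1 7 4 12 6)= [2, 7, 5, 3, 12, 10, 0, 4, 8, 9, 1, 11, 6]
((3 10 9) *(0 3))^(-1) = ((0 3 10 9))^(-1) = (0 9 10 3)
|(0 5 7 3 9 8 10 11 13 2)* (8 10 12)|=18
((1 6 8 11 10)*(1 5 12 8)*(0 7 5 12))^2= ((0 7 5)(1 6)(8 11 10 12))^2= (0 5 7)(8 10)(11 12)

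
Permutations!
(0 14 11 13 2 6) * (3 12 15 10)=(0 14 11 13 2 6)(3 12 15 10)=[14, 1, 6, 12, 4, 5, 0, 7, 8, 9, 3, 13, 15, 2, 11, 10]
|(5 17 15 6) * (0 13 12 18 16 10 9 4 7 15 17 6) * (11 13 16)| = 28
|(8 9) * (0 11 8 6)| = 5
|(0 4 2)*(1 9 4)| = |(0 1 9 4 2)| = 5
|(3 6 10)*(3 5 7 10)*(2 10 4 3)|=|(2 10 5 7 4 3 6)|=7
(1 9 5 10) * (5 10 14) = [0, 9, 2, 3, 4, 14, 6, 7, 8, 10, 1, 11, 12, 13, 5] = (1 9 10)(5 14)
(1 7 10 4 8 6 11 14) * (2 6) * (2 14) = (1 7 10 4 8 14)(2 6 11) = [0, 7, 6, 3, 8, 5, 11, 10, 14, 9, 4, 2, 12, 13, 1]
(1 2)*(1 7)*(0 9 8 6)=[9, 2, 7, 3, 4, 5, 0, 1, 6, 8]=(0 9 8 6)(1 2 7)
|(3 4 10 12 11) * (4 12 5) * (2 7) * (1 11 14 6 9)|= 42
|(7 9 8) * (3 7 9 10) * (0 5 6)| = |(0 5 6)(3 7 10)(8 9)| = 6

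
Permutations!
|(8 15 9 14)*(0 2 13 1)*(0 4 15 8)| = |(0 2 13 1 4 15 9 14)| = 8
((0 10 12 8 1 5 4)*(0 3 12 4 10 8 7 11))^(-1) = ((0 8 1 5 10 4 3 12 7 11))^(-1) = (0 11 7 12 3 4 10 5 1 8)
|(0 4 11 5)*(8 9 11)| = 6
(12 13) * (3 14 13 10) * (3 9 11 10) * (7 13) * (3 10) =[0, 1, 2, 14, 4, 5, 6, 13, 8, 11, 9, 3, 10, 12, 7] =(3 14 7 13 12 10 9 11)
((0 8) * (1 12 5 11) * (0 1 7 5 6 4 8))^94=(1 8 4 6 12)(5 11 7)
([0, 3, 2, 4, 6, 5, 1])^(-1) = (1 6 4 3)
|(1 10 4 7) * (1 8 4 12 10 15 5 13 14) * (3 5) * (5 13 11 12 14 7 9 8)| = |(1 15 3 13 7 5 11 12 10 14)(4 9 8)| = 30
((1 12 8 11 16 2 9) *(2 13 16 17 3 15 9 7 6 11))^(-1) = ((1 12 8 2 7 6 11 17 3 15 9)(13 16))^(-1) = (1 9 15 3 17 11 6 7 2 8 12)(13 16)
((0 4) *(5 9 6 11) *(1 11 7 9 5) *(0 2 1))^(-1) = ((0 4 2 1 11)(6 7 9))^(-1) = (0 11 1 2 4)(6 9 7)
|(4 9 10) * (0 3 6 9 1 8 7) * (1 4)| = 8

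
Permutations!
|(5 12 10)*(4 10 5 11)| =6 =|(4 10 11)(5 12)|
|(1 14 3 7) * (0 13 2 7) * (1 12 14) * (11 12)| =8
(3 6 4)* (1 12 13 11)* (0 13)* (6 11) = (0 13 6 4 3 11 1 12) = [13, 12, 2, 11, 3, 5, 4, 7, 8, 9, 10, 1, 0, 6]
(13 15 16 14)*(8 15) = [0, 1, 2, 3, 4, 5, 6, 7, 15, 9, 10, 11, 12, 8, 13, 16, 14] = (8 15 16 14 13)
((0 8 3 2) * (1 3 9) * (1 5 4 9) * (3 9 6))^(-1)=(0 2 3 6 4 5 9 1 8)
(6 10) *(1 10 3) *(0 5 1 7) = (0 5 1 10 6 3 7) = [5, 10, 2, 7, 4, 1, 3, 0, 8, 9, 6]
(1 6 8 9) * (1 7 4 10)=(1 6 8 9 7 4 10)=[0, 6, 2, 3, 10, 5, 8, 4, 9, 7, 1]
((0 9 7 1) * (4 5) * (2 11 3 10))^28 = (11)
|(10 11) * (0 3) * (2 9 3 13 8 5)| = 14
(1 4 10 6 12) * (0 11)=(0 11)(1 4 10 6 12)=[11, 4, 2, 3, 10, 5, 12, 7, 8, 9, 6, 0, 1]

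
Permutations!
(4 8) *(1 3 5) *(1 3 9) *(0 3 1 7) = [3, 9, 2, 5, 8, 1, 6, 0, 4, 7] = (0 3 5 1 9 7)(4 8)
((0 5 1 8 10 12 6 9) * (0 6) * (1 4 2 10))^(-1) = ((0 5 4 2 10 12)(1 8)(6 9))^(-1) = (0 12 10 2 4 5)(1 8)(6 9)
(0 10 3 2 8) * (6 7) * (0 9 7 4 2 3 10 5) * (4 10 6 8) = [5, 1, 4, 3, 2, 0, 10, 8, 9, 7, 6] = (0 5)(2 4)(6 10)(7 8 9)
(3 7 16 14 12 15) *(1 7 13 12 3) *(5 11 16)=(1 7 5 11 16 14 3 13 12 15)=[0, 7, 2, 13, 4, 11, 6, 5, 8, 9, 10, 16, 15, 12, 3, 1, 14]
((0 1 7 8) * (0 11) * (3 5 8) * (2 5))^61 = (0 5 7 11 2 1 8 3)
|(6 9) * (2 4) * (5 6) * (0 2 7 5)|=7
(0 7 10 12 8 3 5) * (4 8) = (0 7 10 12 4 8 3 5) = [7, 1, 2, 5, 8, 0, 6, 10, 3, 9, 12, 11, 4]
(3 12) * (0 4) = (0 4)(3 12) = [4, 1, 2, 12, 0, 5, 6, 7, 8, 9, 10, 11, 3]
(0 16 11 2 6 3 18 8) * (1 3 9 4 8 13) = (0 16 11 2 6 9 4 8)(1 3 18 13) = [16, 3, 6, 18, 8, 5, 9, 7, 0, 4, 10, 2, 12, 1, 14, 15, 11, 17, 13]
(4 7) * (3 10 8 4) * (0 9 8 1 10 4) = [9, 10, 2, 4, 7, 5, 6, 3, 0, 8, 1] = (0 9 8)(1 10)(3 4 7)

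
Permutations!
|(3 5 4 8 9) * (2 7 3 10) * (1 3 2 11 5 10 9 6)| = |(1 3 10 11 5 4 8 6)(2 7)| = 8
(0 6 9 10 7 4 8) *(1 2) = [6, 2, 1, 3, 8, 5, 9, 4, 0, 10, 7] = (0 6 9 10 7 4 8)(1 2)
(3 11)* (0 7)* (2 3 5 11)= [7, 1, 3, 2, 4, 11, 6, 0, 8, 9, 10, 5]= (0 7)(2 3)(5 11)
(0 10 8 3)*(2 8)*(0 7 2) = [10, 1, 8, 7, 4, 5, 6, 2, 3, 9, 0] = (0 10)(2 8 3 7)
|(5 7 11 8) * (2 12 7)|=|(2 12 7 11 8 5)|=6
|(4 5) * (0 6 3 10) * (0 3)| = 2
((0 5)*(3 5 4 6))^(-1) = ((0 4 6 3 5))^(-1) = (0 5 3 6 4)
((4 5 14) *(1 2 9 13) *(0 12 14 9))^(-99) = (14) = ((0 12 14 4 5 9 13 1 2))^(-99)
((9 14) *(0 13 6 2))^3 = (0 2 6 13)(9 14)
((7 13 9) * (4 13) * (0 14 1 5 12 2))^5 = (0 2 12 5 1 14)(4 13 9 7)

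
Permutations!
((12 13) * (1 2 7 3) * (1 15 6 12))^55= ((1 2 7 3 15 6 12 13))^55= (1 13 12 6 15 3 7 2)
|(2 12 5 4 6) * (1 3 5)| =7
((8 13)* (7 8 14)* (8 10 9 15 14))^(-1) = (7 14 15 9 10)(8 13)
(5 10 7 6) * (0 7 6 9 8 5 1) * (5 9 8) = (0 7 8 9 5 10 6 1) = [7, 0, 2, 3, 4, 10, 1, 8, 9, 5, 6]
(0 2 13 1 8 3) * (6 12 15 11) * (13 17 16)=[2, 8, 17, 0, 4, 5, 12, 7, 3, 9, 10, 6, 15, 1, 14, 11, 13, 16]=(0 2 17 16 13 1 8 3)(6 12 15 11)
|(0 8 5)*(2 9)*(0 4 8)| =|(2 9)(4 8 5)| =6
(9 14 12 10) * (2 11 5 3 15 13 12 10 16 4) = (2 11 5 3 15 13 12 16 4)(9 14 10) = [0, 1, 11, 15, 2, 3, 6, 7, 8, 14, 9, 5, 16, 12, 10, 13, 4]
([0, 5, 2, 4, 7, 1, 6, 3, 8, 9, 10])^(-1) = (10)(1 5)(3 7 4)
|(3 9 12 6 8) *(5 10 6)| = 7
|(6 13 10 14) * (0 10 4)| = 6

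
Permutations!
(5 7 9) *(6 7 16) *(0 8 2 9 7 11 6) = (0 8 2 9 5 16)(6 11) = [8, 1, 9, 3, 4, 16, 11, 7, 2, 5, 10, 6, 12, 13, 14, 15, 0]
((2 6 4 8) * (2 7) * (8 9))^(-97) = ((2 6 4 9 8 7))^(-97) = (2 7 8 9 4 6)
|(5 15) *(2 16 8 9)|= 4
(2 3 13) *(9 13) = (2 3 9 13) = [0, 1, 3, 9, 4, 5, 6, 7, 8, 13, 10, 11, 12, 2]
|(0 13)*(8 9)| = 2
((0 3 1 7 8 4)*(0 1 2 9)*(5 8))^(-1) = (0 9 2 3)(1 4 8 5 7)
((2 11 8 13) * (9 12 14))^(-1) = ((2 11 8 13)(9 12 14))^(-1) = (2 13 8 11)(9 14 12)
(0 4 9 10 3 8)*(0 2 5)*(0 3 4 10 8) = (0 10 4 9 8 2 5 3) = [10, 1, 5, 0, 9, 3, 6, 7, 2, 8, 4]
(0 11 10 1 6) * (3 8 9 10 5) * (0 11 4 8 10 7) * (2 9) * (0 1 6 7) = (0 4 8 2 9)(1 7)(3 10 6 11 5) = [4, 7, 9, 10, 8, 3, 11, 1, 2, 0, 6, 5]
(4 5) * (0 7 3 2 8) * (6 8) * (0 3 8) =(0 7 8 3 2 6)(4 5) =[7, 1, 6, 2, 5, 4, 0, 8, 3]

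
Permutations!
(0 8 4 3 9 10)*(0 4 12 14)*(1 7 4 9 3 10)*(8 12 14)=(0 12 8 14)(1 7 4 10 9)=[12, 7, 2, 3, 10, 5, 6, 4, 14, 1, 9, 11, 8, 13, 0]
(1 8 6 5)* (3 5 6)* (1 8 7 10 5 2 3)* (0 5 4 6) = (0 5 8 1 7 10 4 6)(2 3) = [5, 7, 3, 2, 6, 8, 0, 10, 1, 9, 4]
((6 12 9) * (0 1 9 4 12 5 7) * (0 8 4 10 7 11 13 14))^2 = ((0 1 9 6 5 11 13 14)(4 12 10 7 8))^2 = (0 9 5 13)(1 6 11 14)(4 10 8 12 7)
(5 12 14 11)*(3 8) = (3 8)(5 12 14 11) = [0, 1, 2, 8, 4, 12, 6, 7, 3, 9, 10, 5, 14, 13, 11]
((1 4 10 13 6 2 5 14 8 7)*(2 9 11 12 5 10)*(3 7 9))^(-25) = ((1 4 2 10 13 6 3 7)(5 14 8 9 11 12))^(-25) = (1 7 3 6 13 10 2 4)(5 12 11 9 8 14)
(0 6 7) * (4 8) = [6, 1, 2, 3, 8, 5, 7, 0, 4] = (0 6 7)(4 8)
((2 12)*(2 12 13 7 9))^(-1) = ((2 13 7 9))^(-1) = (2 9 7 13)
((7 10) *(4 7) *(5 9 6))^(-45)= ((4 7 10)(5 9 6))^(-45)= (10)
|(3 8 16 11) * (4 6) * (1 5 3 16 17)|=10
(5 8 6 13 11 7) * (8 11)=[0, 1, 2, 3, 4, 11, 13, 5, 6, 9, 10, 7, 12, 8]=(5 11 7)(6 13 8)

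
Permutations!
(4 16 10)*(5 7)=(4 16 10)(5 7)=[0, 1, 2, 3, 16, 7, 6, 5, 8, 9, 4, 11, 12, 13, 14, 15, 10]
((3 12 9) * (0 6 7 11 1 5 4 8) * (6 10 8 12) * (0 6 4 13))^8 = (0 13 5 1 11 7 6 8 10)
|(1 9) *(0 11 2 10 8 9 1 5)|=|(0 11 2 10 8 9 5)|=7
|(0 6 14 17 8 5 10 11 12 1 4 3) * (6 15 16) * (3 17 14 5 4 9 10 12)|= 33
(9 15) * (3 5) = (3 5)(9 15) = [0, 1, 2, 5, 4, 3, 6, 7, 8, 15, 10, 11, 12, 13, 14, 9]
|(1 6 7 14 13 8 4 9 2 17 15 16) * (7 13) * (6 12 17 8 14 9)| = |(1 12 17 15 16)(2 8 4 6 13 14 7 9)| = 40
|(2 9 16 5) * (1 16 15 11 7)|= 8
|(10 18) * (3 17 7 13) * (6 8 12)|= |(3 17 7 13)(6 8 12)(10 18)|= 12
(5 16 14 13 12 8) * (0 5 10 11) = (0 5 16 14 13 12 8 10 11) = [5, 1, 2, 3, 4, 16, 6, 7, 10, 9, 11, 0, 8, 12, 13, 15, 14]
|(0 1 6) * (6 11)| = |(0 1 11 6)| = 4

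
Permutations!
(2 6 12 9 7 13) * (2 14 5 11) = (2 6 12 9 7 13 14 5 11) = [0, 1, 6, 3, 4, 11, 12, 13, 8, 7, 10, 2, 9, 14, 5]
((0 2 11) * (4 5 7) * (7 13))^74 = ((0 2 11)(4 5 13 7))^74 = (0 11 2)(4 13)(5 7)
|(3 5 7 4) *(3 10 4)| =|(3 5 7)(4 10)| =6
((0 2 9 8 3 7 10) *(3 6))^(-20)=((0 2 9 8 6 3 7 10))^(-20)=(0 6)(2 3)(7 9)(8 10)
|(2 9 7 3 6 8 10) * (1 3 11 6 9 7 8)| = |(1 3 9 8 10 2 7 11 6)| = 9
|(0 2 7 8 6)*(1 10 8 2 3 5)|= |(0 3 5 1 10 8 6)(2 7)|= 14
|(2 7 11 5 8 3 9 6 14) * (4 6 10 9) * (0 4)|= |(0 4 6 14 2 7 11 5 8 3)(9 10)|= 10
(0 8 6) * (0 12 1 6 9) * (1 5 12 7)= (0 8 9)(1 6 7)(5 12)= [8, 6, 2, 3, 4, 12, 7, 1, 9, 0, 10, 11, 5]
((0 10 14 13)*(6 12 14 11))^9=(0 11 12 13 10 6 14)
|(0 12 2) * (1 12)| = |(0 1 12 2)| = 4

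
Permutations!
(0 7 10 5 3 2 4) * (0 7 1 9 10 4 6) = (0 1 9 10 5 3 2 6)(4 7) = [1, 9, 6, 2, 7, 3, 0, 4, 8, 10, 5]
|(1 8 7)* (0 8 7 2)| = 6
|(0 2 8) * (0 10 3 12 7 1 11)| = |(0 2 8 10 3 12 7 1 11)| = 9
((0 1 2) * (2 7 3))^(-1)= ((0 1 7 3 2))^(-1)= (0 2 3 7 1)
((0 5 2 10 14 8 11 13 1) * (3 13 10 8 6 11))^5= (0 13 8 5 1 3 2)(6 11 10 14)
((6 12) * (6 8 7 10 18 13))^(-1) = (6 13 18 10 7 8 12)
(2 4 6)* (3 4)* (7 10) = (2 3 4 6)(7 10) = [0, 1, 3, 4, 6, 5, 2, 10, 8, 9, 7]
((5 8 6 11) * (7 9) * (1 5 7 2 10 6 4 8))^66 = (11)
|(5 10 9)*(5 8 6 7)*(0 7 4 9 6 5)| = 6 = |(0 7)(4 9 8 5 10 6)|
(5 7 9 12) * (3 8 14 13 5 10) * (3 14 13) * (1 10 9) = [0, 10, 2, 8, 4, 7, 6, 1, 13, 12, 14, 11, 9, 5, 3] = (1 10 14 3 8 13 5 7)(9 12)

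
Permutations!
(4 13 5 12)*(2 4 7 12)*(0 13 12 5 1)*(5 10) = (0 13 1)(2 4 12 7 10 5) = [13, 0, 4, 3, 12, 2, 6, 10, 8, 9, 5, 11, 7, 1]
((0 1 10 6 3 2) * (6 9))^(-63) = (10)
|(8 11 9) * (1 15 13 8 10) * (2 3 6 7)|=28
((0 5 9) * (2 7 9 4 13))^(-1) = (0 9 7 2 13 4 5)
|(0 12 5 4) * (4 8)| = 5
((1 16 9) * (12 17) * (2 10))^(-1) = ((1 16 9)(2 10)(12 17))^(-1) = (1 9 16)(2 10)(12 17)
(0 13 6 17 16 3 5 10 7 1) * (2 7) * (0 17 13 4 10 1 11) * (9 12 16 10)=(0 4 9 12 16 3 5 1 17 10 2 7 11)(6 13)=[4, 17, 7, 5, 9, 1, 13, 11, 8, 12, 2, 0, 16, 6, 14, 15, 3, 10]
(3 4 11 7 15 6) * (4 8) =(3 8 4 11 7 15 6) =[0, 1, 2, 8, 11, 5, 3, 15, 4, 9, 10, 7, 12, 13, 14, 6]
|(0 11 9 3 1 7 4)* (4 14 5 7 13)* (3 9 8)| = 21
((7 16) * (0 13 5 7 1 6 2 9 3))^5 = (0 1)(2 5)(3 16)(6 13)(7 9)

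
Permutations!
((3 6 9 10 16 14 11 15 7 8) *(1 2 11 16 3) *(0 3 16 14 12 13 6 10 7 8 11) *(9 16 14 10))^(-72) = (16)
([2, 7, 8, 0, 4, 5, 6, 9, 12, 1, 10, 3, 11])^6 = (12)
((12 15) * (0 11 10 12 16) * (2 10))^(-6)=((0 11 2 10 12 15 16))^(-6)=(0 11 2 10 12 15 16)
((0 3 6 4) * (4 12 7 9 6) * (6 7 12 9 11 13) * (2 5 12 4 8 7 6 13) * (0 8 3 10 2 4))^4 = ((13)(0 10 2 5 12)(4 8 7 11)(6 9))^4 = (13)(0 12 5 2 10)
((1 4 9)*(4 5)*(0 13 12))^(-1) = ((0 13 12)(1 5 4 9))^(-1) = (0 12 13)(1 9 4 5)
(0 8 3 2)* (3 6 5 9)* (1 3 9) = (9)(0 8 6 5 1 3 2) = [8, 3, 0, 2, 4, 1, 5, 7, 6, 9]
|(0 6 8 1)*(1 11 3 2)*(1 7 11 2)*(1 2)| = 4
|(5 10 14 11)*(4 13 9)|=12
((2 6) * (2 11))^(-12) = (11)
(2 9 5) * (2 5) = (2 9) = [0, 1, 9, 3, 4, 5, 6, 7, 8, 2]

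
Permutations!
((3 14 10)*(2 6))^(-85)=(2 6)(3 10 14)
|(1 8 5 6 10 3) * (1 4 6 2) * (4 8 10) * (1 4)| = 8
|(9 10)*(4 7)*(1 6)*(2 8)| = 2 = |(1 6)(2 8)(4 7)(9 10)|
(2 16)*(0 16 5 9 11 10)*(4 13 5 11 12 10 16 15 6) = (0 15 6 4 13 5 9 12 10)(2 11 16) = [15, 1, 11, 3, 13, 9, 4, 7, 8, 12, 0, 16, 10, 5, 14, 6, 2]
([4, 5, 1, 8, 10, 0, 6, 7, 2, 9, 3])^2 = [10, 0, 5, 2, 3, 4, 6, 7, 1, 9, 8]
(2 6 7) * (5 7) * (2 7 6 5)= [0, 1, 5, 3, 4, 6, 2, 7]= (7)(2 5 6)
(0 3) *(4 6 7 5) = (0 3)(4 6 7 5) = [3, 1, 2, 0, 6, 4, 7, 5]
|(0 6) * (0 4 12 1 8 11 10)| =8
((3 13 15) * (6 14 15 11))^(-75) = ((3 13 11 6 14 15))^(-75) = (3 6)(11 15)(13 14)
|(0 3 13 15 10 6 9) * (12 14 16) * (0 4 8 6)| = 60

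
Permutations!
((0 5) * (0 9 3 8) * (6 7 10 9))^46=(0 3 10 6)(5 8 9 7)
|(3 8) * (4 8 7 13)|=|(3 7 13 4 8)|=5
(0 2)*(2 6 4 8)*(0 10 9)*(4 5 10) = [6, 1, 4, 3, 8, 10, 5, 7, 2, 0, 9] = (0 6 5 10 9)(2 4 8)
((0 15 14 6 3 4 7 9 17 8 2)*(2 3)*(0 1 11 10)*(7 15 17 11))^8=(0 2 8 7 4 11 14)(1 3 9 15 10 6 17)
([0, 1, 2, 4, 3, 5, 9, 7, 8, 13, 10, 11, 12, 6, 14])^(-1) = [0, 1, 2, 4, 3, 5, 13, 7, 8, 6, 10, 11, 12, 9, 14]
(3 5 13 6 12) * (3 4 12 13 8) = [0, 1, 2, 5, 12, 8, 13, 7, 3, 9, 10, 11, 4, 6] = (3 5 8)(4 12)(6 13)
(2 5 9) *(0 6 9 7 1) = (0 6 9 2 5 7 1) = [6, 0, 5, 3, 4, 7, 9, 1, 8, 2]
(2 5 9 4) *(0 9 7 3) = [9, 1, 5, 0, 2, 7, 6, 3, 8, 4] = (0 9 4 2 5 7 3)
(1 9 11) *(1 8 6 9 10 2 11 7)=(1 10 2 11 8 6 9 7)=[0, 10, 11, 3, 4, 5, 9, 1, 6, 7, 2, 8]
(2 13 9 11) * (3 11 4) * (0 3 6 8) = [3, 1, 13, 11, 6, 5, 8, 7, 0, 4, 10, 2, 12, 9] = (0 3 11 2 13 9 4 6 8)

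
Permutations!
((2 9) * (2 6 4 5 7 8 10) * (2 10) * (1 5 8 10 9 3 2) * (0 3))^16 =(10)(0 3 2)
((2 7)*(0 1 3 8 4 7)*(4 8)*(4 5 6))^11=((8)(0 1 3 5 6 4 7 2))^11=(8)(0 5 7 1 6 2 3 4)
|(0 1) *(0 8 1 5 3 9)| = 4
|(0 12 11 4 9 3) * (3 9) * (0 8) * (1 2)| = 6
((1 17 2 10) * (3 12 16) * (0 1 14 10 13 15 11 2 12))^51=((0 1 17 12 16 3)(2 13 15 11)(10 14))^51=(0 12)(1 16)(2 11 15 13)(3 17)(10 14)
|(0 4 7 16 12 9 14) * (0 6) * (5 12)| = |(0 4 7 16 5 12 9 14 6)| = 9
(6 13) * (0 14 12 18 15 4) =(0 14 12 18 15 4)(6 13) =[14, 1, 2, 3, 0, 5, 13, 7, 8, 9, 10, 11, 18, 6, 12, 4, 16, 17, 15]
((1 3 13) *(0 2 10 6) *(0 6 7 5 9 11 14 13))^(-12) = (0 3 1 13 14 11 9 5 7 10 2)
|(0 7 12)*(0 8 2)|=5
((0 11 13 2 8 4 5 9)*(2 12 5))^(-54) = ((0 11 13 12 5 9)(2 8 4))^(-54) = (13)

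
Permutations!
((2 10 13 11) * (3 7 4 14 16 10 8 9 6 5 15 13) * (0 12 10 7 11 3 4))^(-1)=((0 12 10 4 14 16 7)(2 8 9 6 5 15 13 3 11))^(-1)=(0 7 16 14 4 10 12)(2 11 3 13 15 5 6 9 8)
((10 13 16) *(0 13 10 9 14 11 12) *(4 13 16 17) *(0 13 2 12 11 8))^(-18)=(0 9 8 16 14)(2 13 4 12 17)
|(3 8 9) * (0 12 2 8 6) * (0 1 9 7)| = 20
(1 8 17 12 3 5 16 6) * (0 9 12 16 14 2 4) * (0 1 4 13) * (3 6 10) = (0 9 12 6 4 1 8 17 16 10 3 5 14 2 13) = [9, 8, 13, 5, 1, 14, 4, 7, 17, 12, 3, 11, 6, 0, 2, 15, 10, 16]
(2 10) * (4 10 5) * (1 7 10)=(1 7 10 2 5 4)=[0, 7, 5, 3, 1, 4, 6, 10, 8, 9, 2]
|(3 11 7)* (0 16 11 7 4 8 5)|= |(0 16 11 4 8 5)(3 7)|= 6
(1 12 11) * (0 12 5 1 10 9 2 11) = (0 12)(1 5)(2 11 10 9) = [12, 5, 11, 3, 4, 1, 6, 7, 8, 2, 9, 10, 0]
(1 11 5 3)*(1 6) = (1 11 5 3 6) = [0, 11, 2, 6, 4, 3, 1, 7, 8, 9, 10, 5]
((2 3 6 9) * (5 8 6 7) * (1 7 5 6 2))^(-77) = ((1 7 6 9)(2 3 5 8))^(-77) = (1 9 6 7)(2 8 5 3)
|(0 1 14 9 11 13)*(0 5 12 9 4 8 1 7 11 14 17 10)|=|(0 7 11 13 5 12 9 14 4 8 1 17 10)|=13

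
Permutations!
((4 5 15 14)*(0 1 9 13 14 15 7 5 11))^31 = ((15)(0 1 9 13 14 4 11)(5 7))^31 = (15)(0 13 11 9 4 1 14)(5 7)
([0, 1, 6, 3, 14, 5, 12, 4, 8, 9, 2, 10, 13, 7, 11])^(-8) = (2 6 12 13 7 4 14 11 10)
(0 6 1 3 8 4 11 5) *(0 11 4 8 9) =(0 6 1 3 9)(5 11) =[6, 3, 2, 9, 4, 11, 1, 7, 8, 0, 10, 5]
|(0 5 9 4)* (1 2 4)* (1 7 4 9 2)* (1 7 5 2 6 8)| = 9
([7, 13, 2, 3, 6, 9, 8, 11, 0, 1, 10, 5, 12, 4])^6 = (0 13 11 6 9)(1 7 4 5 8)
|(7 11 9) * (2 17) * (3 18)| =6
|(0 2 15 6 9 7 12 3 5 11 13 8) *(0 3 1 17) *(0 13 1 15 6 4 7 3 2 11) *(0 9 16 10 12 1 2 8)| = 39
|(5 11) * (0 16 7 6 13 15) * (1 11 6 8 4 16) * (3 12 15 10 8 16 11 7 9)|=|(0 1 7 16 9 3 12 15)(4 11 5 6 13 10 8)|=56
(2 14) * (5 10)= (2 14)(5 10)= [0, 1, 14, 3, 4, 10, 6, 7, 8, 9, 5, 11, 12, 13, 2]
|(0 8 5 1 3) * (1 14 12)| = 7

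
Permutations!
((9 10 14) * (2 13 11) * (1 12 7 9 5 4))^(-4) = ((1 12 7 9 10 14 5 4)(2 13 11))^(-4) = (1 10)(2 11 13)(4 9)(5 7)(12 14)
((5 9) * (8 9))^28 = (5 8 9)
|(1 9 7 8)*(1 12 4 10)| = 7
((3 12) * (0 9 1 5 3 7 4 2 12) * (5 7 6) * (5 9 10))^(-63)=(12)(0 10 5 3)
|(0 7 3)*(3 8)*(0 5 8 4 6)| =|(0 7 4 6)(3 5 8)| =12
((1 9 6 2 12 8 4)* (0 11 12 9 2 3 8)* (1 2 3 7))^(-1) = ((0 11 12)(1 3 8 4 2 9 6 7))^(-1) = (0 12 11)(1 7 6 9 2 4 8 3)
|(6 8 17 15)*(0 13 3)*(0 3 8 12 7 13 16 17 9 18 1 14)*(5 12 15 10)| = 26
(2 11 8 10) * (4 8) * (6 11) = [0, 1, 6, 3, 8, 5, 11, 7, 10, 9, 2, 4] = (2 6 11 4 8 10)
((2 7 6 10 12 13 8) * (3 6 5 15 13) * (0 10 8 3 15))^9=(0 7 8 3 15 10 5 2 6 13 12)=((0 10 12 15 13 3 6 8 2 7 5))^9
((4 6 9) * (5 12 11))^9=(12)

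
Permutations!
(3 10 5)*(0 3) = [3, 1, 2, 10, 4, 0, 6, 7, 8, 9, 5] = (0 3 10 5)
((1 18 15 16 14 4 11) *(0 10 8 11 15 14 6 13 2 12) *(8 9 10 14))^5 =((0 14 4 15 16 6 13 2 12)(1 18 8 11)(9 10))^5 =(0 6 14 13 4 2 15 12 16)(1 18 8 11)(9 10)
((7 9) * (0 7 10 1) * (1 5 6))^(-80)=(0 5 7 6 9 1 10)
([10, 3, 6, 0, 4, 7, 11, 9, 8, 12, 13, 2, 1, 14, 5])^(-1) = [3, 12, 11, 1, 4, 14, 2, 5, 8, 7, 0, 6, 9, 10, 13]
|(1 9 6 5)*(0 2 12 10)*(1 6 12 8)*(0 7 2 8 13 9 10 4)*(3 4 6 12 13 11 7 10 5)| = |(0 8 1 5 12 6 3 4)(2 11 7)(9 13)| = 24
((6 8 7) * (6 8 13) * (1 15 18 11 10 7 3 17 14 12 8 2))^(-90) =(1 15 18 11 10 7 2)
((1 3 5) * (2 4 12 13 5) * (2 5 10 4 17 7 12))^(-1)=((1 3 5)(2 17 7 12 13 10 4))^(-1)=(1 5 3)(2 4 10 13 12 7 17)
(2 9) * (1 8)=(1 8)(2 9)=[0, 8, 9, 3, 4, 5, 6, 7, 1, 2]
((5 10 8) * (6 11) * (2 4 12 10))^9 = (2 10)(4 8)(5 12)(6 11)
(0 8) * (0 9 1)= (0 8 9 1)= [8, 0, 2, 3, 4, 5, 6, 7, 9, 1]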